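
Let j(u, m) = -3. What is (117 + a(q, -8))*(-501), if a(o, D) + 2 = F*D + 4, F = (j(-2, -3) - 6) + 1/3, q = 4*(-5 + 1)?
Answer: -94355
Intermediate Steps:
q = -16 (q = 4*(-4) = -16)
F = -26/3 (F = (-3 - 6) + 1/3 = -9 + ⅓ = -26/3 ≈ -8.6667)
a(o, D) = 2 - 26*D/3 (a(o, D) = -2 + (-26*D/3 + 4) = -2 + (4 - 26*D/3) = 2 - 26*D/3)
(117 + a(q, -8))*(-501) = (117 + (2 - 26/3*(-8)))*(-501) = (117 + (2 + 208/3))*(-501) = (117 + 214/3)*(-501) = (565/3)*(-501) = -94355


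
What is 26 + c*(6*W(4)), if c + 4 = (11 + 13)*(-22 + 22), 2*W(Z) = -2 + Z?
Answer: 2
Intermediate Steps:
W(Z) = -1 + Z/2 (W(Z) = (-2 + Z)/2 = -1 + Z/2)
c = -4 (c = -4 + (11 + 13)*(-22 + 22) = -4 + 24*0 = -4 + 0 = -4)
26 + c*(6*W(4)) = 26 - 24*(-1 + (1/2)*4) = 26 - 24*(-1 + 2) = 26 - 24 = 2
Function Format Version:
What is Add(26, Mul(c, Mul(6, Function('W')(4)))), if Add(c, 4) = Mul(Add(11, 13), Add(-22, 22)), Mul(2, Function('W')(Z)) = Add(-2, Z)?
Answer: 2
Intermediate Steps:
Function('W')(Z) = Add(-1, Mul(Rational(1, 2), Z)) (Function('W')(Z) = Mul(Rational(1, 2), Add(-2, Z)) = Add(-1, Mul(Rational(1, 2), Z)))
c = -4 (c = Add(-4, Mul(Add(11, 13), Add(-22, 22))) = Add(-4, Mul(24, 0)) = Add(-4, 0) = -4)
Add(26, Mul(c, Mul(6, Function('W')(4)))) = Add(26, Mul(-4, Mul(6, Add(-1, Mul(Rational(1, 2), 4))))) = Add(26, Mul(-4, Mul(6, Add(-1, 2)))) = Add(26, Mul(-4, Mul(6, 1))) = Add(26, Mul(-4, 6)) = Add(26, -24) = 2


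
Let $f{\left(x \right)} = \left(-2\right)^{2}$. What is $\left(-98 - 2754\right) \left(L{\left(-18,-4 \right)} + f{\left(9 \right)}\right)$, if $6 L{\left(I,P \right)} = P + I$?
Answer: $- \frac{2852}{3} \approx -950.67$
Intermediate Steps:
$L{\left(I,P \right)} = \frac{I}{6} + \frac{P}{6}$ ($L{\left(I,P \right)} = \frac{P + I}{6} = \frac{I + P}{6} = \frac{I}{6} + \frac{P}{6}$)
$f{\left(x \right)} = 4$
$\left(-98 - 2754\right) \left(L{\left(-18,-4 \right)} + f{\left(9 \right)}\right) = \left(-98 - 2754\right) \left(\left(\frac{1}{6} \left(-18\right) + \frac{1}{6} \left(-4\right)\right) + 4\right) = - 2852 \left(\left(-3 - \frac{2}{3}\right) + 4\right) = - 2852 \left(- \frac{11}{3} + 4\right) = \left(-2852\right) \frac{1}{3} = - \frac{2852}{3}$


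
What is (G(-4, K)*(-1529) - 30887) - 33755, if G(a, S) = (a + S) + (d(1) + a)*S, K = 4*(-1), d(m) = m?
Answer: -70758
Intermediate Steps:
K = -4
G(a, S) = S + a + S*(1 + a) (G(a, S) = (a + S) + (1 + a)*S = (S + a) + S*(1 + a) = S + a + S*(1 + a))
(G(-4, K)*(-1529) - 30887) - 33755 = ((-4 + 2*(-4) - 4*(-4))*(-1529) - 30887) - 33755 = ((-4 - 8 + 16)*(-1529) - 30887) - 33755 = (4*(-1529) - 30887) - 33755 = (-6116 - 30887) - 33755 = -37003 - 33755 = -70758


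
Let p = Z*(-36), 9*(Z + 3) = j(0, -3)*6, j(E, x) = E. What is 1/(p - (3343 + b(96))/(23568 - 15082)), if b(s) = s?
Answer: 8486/913049 ≈ 0.0092941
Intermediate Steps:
Z = -3 (Z = -3 + (0*6)/9 = -3 + (⅑)*0 = -3 + 0 = -3)
p = 108 (p = -3*(-36) = 108)
1/(p - (3343 + b(96))/(23568 - 15082)) = 1/(108 - (3343 + 96)/(23568 - 15082)) = 1/(108 - 3439/8486) = 1/(913049/8486) = 8486/913049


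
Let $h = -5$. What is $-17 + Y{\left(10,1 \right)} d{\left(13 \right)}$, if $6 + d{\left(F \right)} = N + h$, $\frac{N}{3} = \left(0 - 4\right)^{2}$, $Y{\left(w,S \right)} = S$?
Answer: $20$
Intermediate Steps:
$N = 48$ ($N = 3 \left(0 - 4\right)^{2} = 3 \left(-4\right)^{2} = 3 \cdot 16 = 48$)
$d{\left(F \right)} = 37$ ($d{\left(F \right)} = -6 + \left(48 - 5\right) = -6 + 43 = 37$)
$-17 + Y{\left(10,1 \right)} d{\left(13 \right)} = -17 + 1 \cdot 37 = -17 + 37 = 20$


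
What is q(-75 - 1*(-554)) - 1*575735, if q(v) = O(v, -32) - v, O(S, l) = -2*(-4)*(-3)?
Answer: -576238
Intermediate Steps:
O(S, l) = -24 (O(S, l) = 8*(-3) = -24)
q(v) = -24 - v
q(-75 - 1*(-554)) - 1*575735 = (-24 - (-75 - 1*(-554))) - 1*575735 = (-24 - (-75 + 554)) - 575735 = (-24 - 1*479) - 575735 = (-24 - 479) - 575735 = -503 - 575735 = -576238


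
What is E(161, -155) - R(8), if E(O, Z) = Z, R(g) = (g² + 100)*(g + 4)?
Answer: -2123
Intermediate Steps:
R(g) = (4 + g)*(100 + g²) (R(g) = (100 + g²)*(4 + g) = (4 + g)*(100 + g²))
E(161, -155) - R(8) = -155 - (400 + 8³ + 4*8² + 100*8) = -155 - (400 + 512 + 4*64 + 800) = -155 - (400 + 512 + 256 + 800) = -155 - 1*1968 = -155 - 1968 = -2123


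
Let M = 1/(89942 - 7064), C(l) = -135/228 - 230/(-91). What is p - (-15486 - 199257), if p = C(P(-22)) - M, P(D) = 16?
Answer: 3239168796931/15083796 ≈ 2.1475e+5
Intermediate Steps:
C(l) = 13385/6916 (C(l) = -135*1/228 - 230*(-1/91) = -45/76 + 230/91 = 13385/6916)
M = 1/82878 ≈ 1.2066e-5
p = 29192503/15083796 (p = 13385/6916 - 1*1/82878 = 13385/6916 - 1/82878 = 29192503/15083796 ≈ 1.9354)
p - (-15486 - 199257) = 29192503/15083796 - (-15486 - 199257) = 29192503/15083796 - 1*(-214743) = 29192503/15083796 + 214743 = 3239168796931/15083796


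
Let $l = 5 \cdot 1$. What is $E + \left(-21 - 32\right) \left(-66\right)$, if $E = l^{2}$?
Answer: $3523$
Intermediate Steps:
$l = 5$
$E = 25$ ($E = 5^{2} = 25$)
$E + \left(-21 - 32\right) \left(-66\right) = 25 + \left(-21 - 32\right) \left(-66\right) = 25 - -3498 = 25 + 3498 = 3523$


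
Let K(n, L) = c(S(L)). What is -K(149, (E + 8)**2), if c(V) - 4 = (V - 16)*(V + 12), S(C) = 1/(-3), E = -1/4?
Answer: 1679/9 ≈ 186.56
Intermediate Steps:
E = -1/4 (E = -1*1/4 = -1/4 ≈ -0.25000)
S(C) = -1/3
c(V) = 4 + (-16 + V)*(12 + V) (c(V) = 4 + (V - 16)*(V + 12) = 4 + (-16 + V)*(12 + V))
K(n, L) = -1679/9 (K(n, L) = -188 + (-1/3)**2 - 4*(-1/3) = -188 + 1/9 + 4/3 = -1679/9)
-K(149, (E + 8)**2) = -1*(-1679/9) = 1679/9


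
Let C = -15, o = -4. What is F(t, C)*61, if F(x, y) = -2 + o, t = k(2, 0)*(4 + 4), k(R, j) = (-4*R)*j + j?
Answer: -366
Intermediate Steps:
k(R, j) = j - 4*R*j (k(R, j) = -4*R*j + j = j - 4*R*j)
t = 0 (t = (0*(1 - 4*2))*(4 + 4) = (0*(1 - 8))*8 = (0*(-7))*8 = 0*8 = 0)
F(x, y) = -6 (F(x, y) = -2 - 4 = -6)
F(t, C)*61 = -6*61 = -366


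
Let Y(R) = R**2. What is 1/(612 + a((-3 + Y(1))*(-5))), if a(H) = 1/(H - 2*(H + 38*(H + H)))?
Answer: 1530/936359 ≈ 0.0016340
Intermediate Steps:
a(H) = -1/(153*H) (a(H) = 1/(H - 2*(H + 38*(2*H))) = 1/(H - 2*(H + 76*H)) = 1/(H - 154*H) = 1/(-153*H) = -1/(153*H))
1/(612 + a((-3 + Y(1))*(-5))) = 1/(612 - (-1/(5*(-3 + 1**2)))/153) = 1/(612 - (-1/(5*(-3 + 1)))/153) = 1/(612 - 1/(153*((-2*(-5))))) = 1/(612 - 1/153/10) = 1/(612 - 1/153*1/10) = 1/(612 - 1/1530) = 1/(936359/1530) = 1530/936359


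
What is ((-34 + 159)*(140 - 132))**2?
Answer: 1000000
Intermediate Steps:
((-34 + 159)*(140 - 132))**2 = (125*8)**2 = 1000**2 = 1000000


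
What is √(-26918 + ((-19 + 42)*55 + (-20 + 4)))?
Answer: I*√25669 ≈ 160.22*I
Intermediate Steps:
√(-26918 + ((-19 + 42)*55 + (-20 + 4))) = √(-26918 + (23*55 - 16)) = √(-26918 + (1265 - 16)) = √(-26918 + 1249) = √(-25669) = I*√25669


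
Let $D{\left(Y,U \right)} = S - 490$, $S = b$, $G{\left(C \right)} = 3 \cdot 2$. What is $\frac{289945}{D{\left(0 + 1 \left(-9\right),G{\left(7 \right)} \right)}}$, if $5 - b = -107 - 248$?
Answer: $- \frac{57989}{26} \approx -2230.3$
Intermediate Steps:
$G{\left(C \right)} = 6$
$b = 360$ ($b = 5 - \left(-107 - 248\right) = 5 - -355 = 5 + 355 = 360$)
$S = 360$
$D{\left(Y,U \right)} = -130$ ($D{\left(Y,U \right)} = 360 - 490 = -130$)
$\frac{289945}{D{\left(0 + 1 \left(-9\right),G{\left(7 \right)} \right)}} = \frac{289945}{-130} = 289945 \left(- \frac{1}{130}\right) = - \frac{57989}{26}$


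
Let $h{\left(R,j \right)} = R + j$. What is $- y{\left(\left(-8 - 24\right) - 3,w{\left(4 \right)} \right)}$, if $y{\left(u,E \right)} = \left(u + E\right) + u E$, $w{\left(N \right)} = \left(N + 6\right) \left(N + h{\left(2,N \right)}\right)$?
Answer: $3435$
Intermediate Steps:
$w{\left(N \right)} = \left(2 + 2 N\right) \left(6 + N\right)$ ($w{\left(N \right)} = \left(N + 6\right) \left(N + \left(2 + N\right)\right) = \left(6 + N\right) \left(2 + 2 N\right) = \left(2 + 2 N\right) \left(6 + N\right)$)
$y{\left(u,E \right)} = E + u + E u$ ($y{\left(u,E \right)} = \left(E + u\right) + E u = E + u + E u$)
$- y{\left(\left(-8 - 24\right) - 3,w{\left(4 \right)} \right)} = - (\left(12 + 2 \cdot 4^{2} + 14 \cdot 4\right) - 35 + \left(12 + 2 \cdot 4^{2} + 14 \cdot 4\right) \left(\left(-8 - 24\right) - 3\right)) = - (\left(12 + 2 \cdot 16 + 56\right) - 35 + \left(12 + 2 \cdot 16 + 56\right) \left(-32 - 3\right)) = - (\left(12 + 32 + 56\right) - 35 + \left(12 + 32 + 56\right) \left(-35\right)) = - (100 - 35 + 100 \left(-35\right)) = - (100 - 35 - 3500) = \left(-1\right) \left(-3435\right) = 3435$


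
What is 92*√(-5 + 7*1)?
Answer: 92*√2 ≈ 130.11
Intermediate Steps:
92*√(-5 + 7*1) = 92*√(-5 + 7) = 92*√2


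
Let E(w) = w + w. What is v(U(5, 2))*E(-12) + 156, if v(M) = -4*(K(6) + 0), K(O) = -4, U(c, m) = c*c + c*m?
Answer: -228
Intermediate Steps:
U(c, m) = c² + c*m
v(M) = 16 (v(M) = -4*(-4 + 0) = -4*(-4) = 16)
E(w) = 2*w
v(U(5, 2))*E(-12) + 156 = 16*(2*(-12)) + 156 = 16*(-24) + 156 = -384 + 156 = -228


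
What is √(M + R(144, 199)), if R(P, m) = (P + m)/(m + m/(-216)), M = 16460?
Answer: 2*√7533531329645/42785 ≈ 128.30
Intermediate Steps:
R(P, m) = 216*(P + m)/(215*m) (R(P, m) = (P + m)/(m + m*(-1/216)) = (P + m)/(m - m/216) = (P + m)/((215*m/216)) = (P + m)*(216/(215*m)) = 216*(P + m)/(215*m))
√(M + R(144, 199)) = √(16460 + (216/215)*(144 + 199)/199) = √(16460 + (216/215)*(1/199)*343) = √(16460 + 74088/42785) = √(704315188/42785) = 2*√7533531329645/42785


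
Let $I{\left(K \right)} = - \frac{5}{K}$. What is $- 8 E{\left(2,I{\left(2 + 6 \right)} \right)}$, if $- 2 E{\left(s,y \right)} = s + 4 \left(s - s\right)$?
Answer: $8$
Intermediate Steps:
$E{\left(s,y \right)} = - \frac{s}{2}$ ($E{\left(s,y \right)} = - \frac{s + 4 \left(s - s\right)}{2} = - \frac{s + 4 \cdot 0}{2} = - \frac{s + 0}{2} = - \frac{s}{2}$)
$- 8 E{\left(2,I{\left(2 + 6 \right)} \right)} = - 8 \left(\left(- \frac{1}{2}\right) 2\right) = \left(-8\right) \left(-1\right) = 8$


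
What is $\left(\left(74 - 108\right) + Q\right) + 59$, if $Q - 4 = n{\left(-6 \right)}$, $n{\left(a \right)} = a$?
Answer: $23$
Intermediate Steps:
$Q = -2$ ($Q = 4 - 6 = -2$)
$\left(\left(74 - 108\right) + Q\right) + 59 = \left(\left(74 - 108\right) - 2\right) + 59 = \left(-34 - 2\right) + 59 = -36 + 59 = 23$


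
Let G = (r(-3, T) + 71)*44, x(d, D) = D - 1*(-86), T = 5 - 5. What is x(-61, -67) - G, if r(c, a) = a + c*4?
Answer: -2577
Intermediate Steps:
T = 0
x(d, D) = 86 + D (x(d, D) = D + 86 = 86 + D)
r(c, a) = a + 4*c
G = 2596 (G = ((0 + 4*(-3)) + 71)*44 = ((0 - 12) + 71)*44 = (-12 + 71)*44 = 59*44 = 2596)
x(-61, -67) - G = (86 - 67) - 1*2596 = 19 - 2596 = -2577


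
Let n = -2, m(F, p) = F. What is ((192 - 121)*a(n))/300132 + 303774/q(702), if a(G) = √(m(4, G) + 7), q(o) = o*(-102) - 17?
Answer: -303774/71621 + 71*√11/300132 ≈ -4.2406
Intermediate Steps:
q(o) = -17 - 102*o (q(o) = -102*o - 17 = -17 - 102*o)
a(G) = √11 (a(G) = √(4 + 7) = √11)
((192 - 121)*a(n))/300132 + 303774/q(702) = ((192 - 121)*√11)/300132 + 303774/(-17 - 102*702) = (71*√11)*(1/300132) + 303774/(-17 - 71604) = 71*√11/300132 + 303774/(-71621) = 71*√11/300132 + 303774*(-1/71621) = 71*√11/300132 - 303774/71621 = -303774/71621 + 71*√11/300132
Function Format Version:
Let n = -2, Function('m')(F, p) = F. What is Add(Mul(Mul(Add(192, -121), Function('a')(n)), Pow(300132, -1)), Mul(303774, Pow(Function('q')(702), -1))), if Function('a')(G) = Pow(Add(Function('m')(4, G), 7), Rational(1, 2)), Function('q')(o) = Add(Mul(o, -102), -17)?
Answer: Add(Rational(-303774, 71621), Mul(Rational(71, 300132), Pow(11, Rational(1, 2)))) ≈ -4.2406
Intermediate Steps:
Function('q')(o) = Add(-17, Mul(-102, o)) (Function('q')(o) = Add(Mul(-102, o), -17) = Add(-17, Mul(-102, o)))
Function('a')(G) = Pow(11, Rational(1, 2)) (Function('a')(G) = Pow(Add(4, 7), Rational(1, 2)) = Pow(11, Rational(1, 2)))
Add(Mul(Mul(Add(192, -121), Function('a')(n)), Pow(300132, -1)), Mul(303774, Pow(Function('q')(702), -1))) = Add(Mul(Mul(Add(192, -121), Pow(11, Rational(1, 2))), Pow(300132, -1)), Mul(303774, Pow(Add(-17, Mul(-102, 702)), -1))) = Add(Mul(Mul(71, Pow(11, Rational(1, 2))), Rational(1, 300132)), Mul(303774, Pow(Add(-17, -71604), -1))) = Add(Mul(Rational(71, 300132), Pow(11, Rational(1, 2))), Mul(303774, Pow(-71621, -1))) = Add(Mul(Rational(71, 300132), Pow(11, Rational(1, 2))), Mul(303774, Rational(-1, 71621))) = Add(Mul(Rational(71, 300132), Pow(11, Rational(1, 2))), Rational(-303774, 71621)) = Add(Rational(-303774, 71621), Mul(Rational(71, 300132), Pow(11, Rational(1, 2))))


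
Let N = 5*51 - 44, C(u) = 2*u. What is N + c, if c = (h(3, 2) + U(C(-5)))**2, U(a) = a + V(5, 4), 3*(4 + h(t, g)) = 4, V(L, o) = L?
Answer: 2428/9 ≈ 269.78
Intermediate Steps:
N = 211 (N = 255 - 44 = 211)
h(t, g) = -8/3 (h(t, g) = -4 + (1/3)*4 = -4 + 4/3 = -8/3)
U(a) = 5 + a (U(a) = a + 5 = 5 + a)
c = 529/9 (c = (-8/3 + (5 + 2*(-5)))**2 = (-8/3 + (5 - 10))**2 = (-8/3 - 5)**2 = (-23/3)**2 = 529/9 ≈ 58.778)
N + c = 211 + 529/9 = 2428/9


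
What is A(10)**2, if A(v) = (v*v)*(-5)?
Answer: 250000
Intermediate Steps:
A(v) = -5*v**2 (A(v) = v**2*(-5) = -5*v**2)
A(10)**2 = (-5*10**2)**2 = (-5*100)**2 = (-500)**2 = 250000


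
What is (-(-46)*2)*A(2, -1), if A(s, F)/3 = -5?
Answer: -1380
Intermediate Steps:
A(s, F) = -15 (A(s, F) = 3*(-5) = -15)
(-(-46)*2)*A(2, -1) = -(-46)*2*(-15) = -46*(-2)*(-15) = 92*(-15) = -1380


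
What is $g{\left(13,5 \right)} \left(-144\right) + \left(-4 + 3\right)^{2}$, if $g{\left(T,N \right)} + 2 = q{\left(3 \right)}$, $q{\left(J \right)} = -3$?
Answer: $721$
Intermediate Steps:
$g{\left(T,N \right)} = -5$ ($g{\left(T,N \right)} = -2 - 3 = -5$)
$g{\left(13,5 \right)} \left(-144\right) + \left(-4 + 3\right)^{2} = \left(-5\right) \left(-144\right) + \left(-4 + 3\right)^{2} = 720 + \left(-1\right)^{2} = 720 + 1 = 721$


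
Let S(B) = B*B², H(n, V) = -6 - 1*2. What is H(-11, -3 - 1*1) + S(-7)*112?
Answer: -38424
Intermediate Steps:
H(n, V) = -8 (H(n, V) = -6 - 2 = -8)
S(B) = B³
H(-11, -3 - 1*1) + S(-7)*112 = -8 + (-7)³*112 = -8 - 343*112 = -8 - 38416 = -38424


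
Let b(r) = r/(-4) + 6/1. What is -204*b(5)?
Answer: -969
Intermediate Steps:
b(r) = 6 - r/4 (b(r) = r*(-¼) + 6*1 = -r/4 + 6 = 6 - r/4)
-204*b(5) = -204*(6 - ¼*5) = -204*(6 - 5/4) = -204*19/4 = -969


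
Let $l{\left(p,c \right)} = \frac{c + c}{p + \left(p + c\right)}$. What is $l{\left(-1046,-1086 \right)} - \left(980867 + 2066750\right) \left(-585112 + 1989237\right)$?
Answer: $- \frac{6799704764777539}{1589} \approx -4.2792 \cdot 10^{12}$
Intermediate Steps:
$l{\left(p,c \right)} = \frac{2 c}{c + 2 p}$ ($l{\left(p,c \right)} = \frac{2 c}{p + \left(c + p\right)} = \frac{2 c}{c + 2 p}$)
$l{\left(-1046,-1086 \right)} - \left(980867 + 2066750\right) \left(-585112 + 1989237\right) = 2 \left(-1086\right) \frac{1}{-1086 + 2 \left(-1046\right)} - \left(980867 + 2066750\right) \left(-585112 + 1989237\right) = 2 \left(-1086\right) \frac{1}{-1086 - 2092} - 3047617 \cdot 1404125 = 2 \left(-1086\right) \frac{1}{-3178} - 4279235220125 = 2 \left(-1086\right) \left(- \frac{1}{3178}\right) - 4279235220125 = \frac{1086}{1589} - 4279235220125 = - \frac{6799704764777539}{1589}$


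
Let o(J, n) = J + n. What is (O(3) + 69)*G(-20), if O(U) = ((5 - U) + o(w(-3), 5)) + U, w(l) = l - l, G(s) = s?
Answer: -1580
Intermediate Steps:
w(l) = 0
O(U) = 10 (O(U) = ((5 - U) + (0 + 5)) + U = ((5 - U) + 5) + U = (10 - U) + U = 10)
(O(3) + 69)*G(-20) = (10 + 69)*(-20) = 79*(-20) = -1580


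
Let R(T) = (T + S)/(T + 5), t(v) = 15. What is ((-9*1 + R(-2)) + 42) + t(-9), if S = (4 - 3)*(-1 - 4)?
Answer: 137/3 ≈ 45.667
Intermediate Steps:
S = -5 (S = 1*(-5) = -5)
R(T) = (-5 + T)/(5 + T) (R(T) = (T - 5)/(T + 5) = (-5 + T)/(5 + T))
((-9*1 + R(-2)) + 42) + t(-9) = ((-9*1 + (-5 - 2)/(5 - 2)) + 42) + 15 = ((-9 - 7/3) + 42) + 15 = (-34/3 + 42) + 15 = 92/3 + 15 = 137/3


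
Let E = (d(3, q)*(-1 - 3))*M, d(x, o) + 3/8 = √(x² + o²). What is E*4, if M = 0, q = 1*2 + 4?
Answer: 0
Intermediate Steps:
q = 6 (q = 2 + 4 = 6)
d(x, o) = -3/8 + √(o² + x²) (d(x, o) = -3/8 + √(x² + o²) = -3/8 + √(o² + x²))
E = 0 (E = ((-3/8 + √(6² + 3²))*(-1 - 3))*0 = ((-3/8 + √(36 + 9))*(-4))*0 = ((-3/8 + √45)*(-4))*0 = ((-3/8 + 3*√5)*(-4))*0 = (3/2 - 12*√5)*0 = 0)
E*4 = 0*4 = 0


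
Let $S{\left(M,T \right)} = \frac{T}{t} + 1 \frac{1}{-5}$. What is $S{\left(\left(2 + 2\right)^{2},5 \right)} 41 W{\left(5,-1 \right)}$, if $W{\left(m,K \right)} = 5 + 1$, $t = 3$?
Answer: $\frac{1804}{5} \approx 360.8$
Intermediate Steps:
$W{\left(m,K \right)} = 6$
$S{\left(M,T \right)} = - \frac{1}{5} + \frac{T}{3}$ ($S{\left(M,T \right)} = \frac{T}{3} + 1 \frac{1}{-5} = T \frac{1}{3} + 1 \left(- \frac{1}{5}\right) = \frac{T}{3} - \frac{1}{5} = - \frac{1}{5} + \frac{T}{3}$)
$S{\left(\left(2 + 2\right)^{2},5 \right)} 41 W{\left(5,-1 \right)} = \left(- \frac{1}{5} + \frac{1}{3} \cdot 5\right) 41 \cdot 6 = \left(- \frac{1}{5} + \frac{5}{3}\right) 41 \cdot 6 = \frac{22}{15} \cdot 41 \cdot 6 = \frac{902}{15} \cdot 6 = \frac{1804}{5}$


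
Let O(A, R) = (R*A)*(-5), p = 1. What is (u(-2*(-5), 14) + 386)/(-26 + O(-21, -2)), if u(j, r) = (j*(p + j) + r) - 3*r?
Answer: -117/59 ≈ -1.9831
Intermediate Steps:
O(A, R) = -5*A*R (O(A, R) = (A*R)*(-5) = -5*A*R)
u(j, r) = -2*r + j*(1 + j) (u(j, r) = (j*(1 + j) + r) - 3*r = (r + j*(1 + j)) - 3*r = -2*r + j*(1 + j))
(u(-2*(-5), 14) + 386)/(-26 + O(-21, -2)) = ((-2*(-5) + (-2*(-5))**2 - 2*14) + 386)/(-26 - 5*(-21)*(-2)) = ((10 + 10**2 - 28) + 386)/(-26 - 210) = ((10 + 100 - 28) + 386)/(-236) = (82 + 386)*(-1/236) = 468*(-1/236) = -117/59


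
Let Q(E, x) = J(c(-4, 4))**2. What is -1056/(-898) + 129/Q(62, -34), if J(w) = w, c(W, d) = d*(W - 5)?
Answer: 247403/193968 ≈ 1.2755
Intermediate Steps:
c(W, d) = d*(-5 + W)
Q(E, x) = 1296 (Q(E, x) = (4*(-5 - 4))**2 = (4*(-9))**2 = (-36)**2 = 1296)
-1056/(-898) + 129/Q(62, -34) = -1056/(-898) + 129/1296 = -1056*(-1/898) + 129*(1/1296) = 528/449 + 43/432 = 247403/193968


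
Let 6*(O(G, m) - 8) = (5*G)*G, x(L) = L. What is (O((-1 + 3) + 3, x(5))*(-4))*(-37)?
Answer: 12802/3 ≈ 4267.3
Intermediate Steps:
O(G, m) = 8 + 5*G**2/6 (O(G, m) = 8 + ((5*G)*G)/6 = 8 + (5*G**2)/6 = 8 + 5*G**2/6)
(O((-1 + 3) + 3, x(5))*(-4))*(-37) = ((8 + 5*((-1 + 3) + 3)**2/6)*(-4))*(-37) = ((8 + 5*(2 + 3)**2/6)*(-4))*(-37) = ((8 + (5/6)*5**2)*(-4))*(-37) = ((8 + (5/6)*25)*(-4))*(-37) = ((8 + 125/6)*(-4))*(-37) = ((173/6)*(-4))*(-37) = -346/3*(-37) = 12802/3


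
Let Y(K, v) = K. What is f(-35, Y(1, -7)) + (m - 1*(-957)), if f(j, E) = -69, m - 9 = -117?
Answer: 780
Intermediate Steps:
m = -108 (m = 9 - 117 = -108)
f(-35, Y(1, -7)) + (m - 1*(-957)) = -69 + (-108 - 1*(-957)) = -69 + (-108 + 957) = -69 + 849 = 780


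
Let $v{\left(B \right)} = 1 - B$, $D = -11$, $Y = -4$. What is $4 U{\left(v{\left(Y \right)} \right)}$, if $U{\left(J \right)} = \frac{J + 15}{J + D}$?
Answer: $- \frac{40}{3} \approx -13.333$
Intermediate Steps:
$U{\left(J \right)} = \frac{15 + J}{-11 + J}$ ($U{\left(J \right)} = \frac{J + 15}{J - 11} = \frac{15 + J}{-11 + J}$)
$4 U{\left(v{\left(Y \right)} \right)} = 4 \frac{15 + \left(1 - -4\right)}{-11 + \left(1 - -4\right)} = 4 \frac{15 + \left(1 + 4\right)}{-11 + \left(1 + 4\right)} = 4 \frac{15 + 5}{-11 + 5} = 4 \frac{1}{-6} \cdot 20 = 4 \left(\left(- \frac{1}{6}\right) 20\right) = 4 \left(- \frac{10}{3}\right) = - \frac{40}{3}$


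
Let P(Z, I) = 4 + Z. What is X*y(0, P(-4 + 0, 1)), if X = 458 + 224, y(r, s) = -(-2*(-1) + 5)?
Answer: -4774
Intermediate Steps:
y(r, s) = -7 (y(r, s) = -(2 + 5) = -1*7 = -7)
X = 682
X*y(0, P(-4 + 0, 1)) = 682*(-7) = -4774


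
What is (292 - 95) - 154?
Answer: 43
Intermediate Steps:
(292 - 95) - 154 = 197 - 154 = 43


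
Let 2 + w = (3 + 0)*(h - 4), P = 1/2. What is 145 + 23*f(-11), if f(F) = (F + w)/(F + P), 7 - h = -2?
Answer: 2953/21 ≈ 140.62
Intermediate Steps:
h = 9 (h = 7 - 1*(-2) = 7 + 2 = 9)
P = ½ ≈ 0.50000
w = 13 (w = -2 + (3 + 0)*(9 - 4) = -2 + 3*5 = -2 + 15 = 13)
f(F) = (13 + F)/(½ + F) (f(F) = (F + 13)/(F + ½) = (13 + F)/(½ + F))
145 + 23*f(-11) = 145 + 23*(2*(13 - 11)/(1 + 2*(-11))) = 145 + 23*(2*2/(1 - 22)) = 145 + 23*(2*2/(-21)) = 145 + 23*(2*(-1/21)*2) = 145 + 23*(-4/21) = 145 - 92/21 = 2953/21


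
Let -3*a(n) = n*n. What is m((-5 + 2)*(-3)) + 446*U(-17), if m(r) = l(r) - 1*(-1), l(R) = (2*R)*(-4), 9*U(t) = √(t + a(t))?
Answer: -71 + 892*I*√255/27 ≈ -71.0 + 527.56*I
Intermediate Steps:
a(n) = -n²/3 (a(n) = -n*n/3 = -n²/3)
U(t) = √(t - t²/3)/9
l(R) = -8*R
m(r) = 1 - 8*r (m(r) = -8*r - 1*(-1) = -8*r + 1 = 1 - 8*r)
m((-5 + 2)*(-3)) + 446*U(-17) = (1 - 8*(-5 + 2)*(-3)) + 446*(√3*√(-17*(3 - 1*(-17)))/27) = (1 - (-24)*(-3)) + 446*(√3*√(-17*(3 + 17))/27) = (1 - 8*9) + 446*(√3*√(-17*20)/27) = (1 - 72) + 446*(√3*√(-340)/27) = -71 + 446*(√3*(2*I*√85)/27) = -71 + 446*(2*I*√255/27) = -71 + 892*I*√255/27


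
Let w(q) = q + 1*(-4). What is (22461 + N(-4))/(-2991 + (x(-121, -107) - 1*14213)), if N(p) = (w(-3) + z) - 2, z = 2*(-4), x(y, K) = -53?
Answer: -22444/17257 ≈ -1.3006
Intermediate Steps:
z = -8
w(q) = -4 + q (w(q) = q - 4 = -4 + q)
N(p) = -17 (N(p) = ((-4 - 3) - 8) - 2 = (-7 - 8) - 2 = -15 - 2 = -17)
(22461 + N(-4))/(-2991 + (x(-121, -107) - 1*14213)) = (22461 - 17)/(-2991 + (-53 - 1*14213)) = 22444/(-2991 + (-53 - 14213)) = 22444/(-2991 - 14266) = 22444/(-17257) = 22444*(-1/17257) = -22444/17257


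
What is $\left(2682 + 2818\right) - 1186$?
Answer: $4314$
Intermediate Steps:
$\left(2682 + 2818\right) - 1186 = 5500 - 1186 = 4314$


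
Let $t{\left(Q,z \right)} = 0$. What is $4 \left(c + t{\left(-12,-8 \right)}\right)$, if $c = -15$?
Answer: $-60$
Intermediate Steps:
$4 \left(c + t{\left(-12,-8 \right)}\right) = 4 \left(-15 + 0\right) = 4 \left(-15\right) = -60$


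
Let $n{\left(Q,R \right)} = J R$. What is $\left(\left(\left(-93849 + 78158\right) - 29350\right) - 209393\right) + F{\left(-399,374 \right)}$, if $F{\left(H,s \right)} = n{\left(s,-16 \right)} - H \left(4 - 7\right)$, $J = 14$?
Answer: $-255855$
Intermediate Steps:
$n{\left(Q,R \right)} = 14 R$
$F{\left(H,s \right)} = -224 + 3 H$ ($F{\left(H,s \right)} = 14 \left(-16\right) - H \left(4 - 7\right) = -224 - H \left(-3\right) = -224 - - 3 H = -224 + 3 H$)
$\left(\left(\left(-93849 + 78158\right) - 29350\right) - 209393\right) + F{\left(-399,374 \right)} = \left(\left(\left(-93849 + 78158\right) - 29350\right) - 209393\right) + \left(-224 + 3 \left(-399\right)\right) = \left(\left(-15691 - 29350\right) - 209393\right) - 1421 = \left(-45041 - 209393\right) - 1421 = -254434 - 1421 = -255855$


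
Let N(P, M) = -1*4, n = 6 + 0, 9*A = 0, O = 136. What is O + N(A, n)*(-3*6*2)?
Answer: 280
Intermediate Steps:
A = 0 (A = (⅑)*0 = 0)
n = 6
N(P, M) = -4
O + N(A, n)*(-3*6*2) = 136 - 4*(-3*6)*2 = 136 - (-72)*2 = 136 - 4*(-36) = 136 + 144 = 280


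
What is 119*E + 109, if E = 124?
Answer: 14865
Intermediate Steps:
119*E + 109 = 119*124 + 109 = 14756 + 109 = 14865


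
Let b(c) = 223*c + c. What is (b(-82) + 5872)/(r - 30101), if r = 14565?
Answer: 781/971 ≈ 0.80433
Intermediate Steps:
b(c) = 224*c
(b(-82) + 5872)/(r - 30101) = (224*(-82) + 5872)/(14565 - 30101) = (-18368 + 5872)/(-15536) = -12496*(-1/15536) = 781/971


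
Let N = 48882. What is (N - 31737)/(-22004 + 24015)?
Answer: 17145/2011 ≈ 8.5256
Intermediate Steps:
(N - 31737)/(-22004 + 24015) = (48882 - 31737)/(-22004 + 24015) = 17145/2011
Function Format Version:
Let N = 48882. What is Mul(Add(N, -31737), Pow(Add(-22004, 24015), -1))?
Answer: Rational(17145, 2011) ≈ 8.5256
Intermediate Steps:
Mul(Add(N, -31737), Pow(Add(-22004, 24015), -1)) = Mul(Add(48882, -31737), Pow(Add(-22004, 24015), -1)) = Mul(17145, Pow(2011, -1)) = Mul(17145, Rational(1, 2011)) = Rational(17145, 2011)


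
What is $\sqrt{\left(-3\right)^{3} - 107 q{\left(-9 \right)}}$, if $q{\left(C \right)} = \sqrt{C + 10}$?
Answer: $i \sqrt{134} \approx 11.576 i$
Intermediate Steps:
$q{\left(C \right)} = \sqrt{10 + C}$
$\sqrt{\left(-3\right)^{3} - 107 q{\left(-9 \right)}} = \sqrt{\left(-3\right)^{3} - 107 \sqrt{10 - 9}} = \sqrt{-27 - 107 \sqrt{1}} = \sqrt{-27 - 107} = \sqrt{-134} = i \sqrt{134}$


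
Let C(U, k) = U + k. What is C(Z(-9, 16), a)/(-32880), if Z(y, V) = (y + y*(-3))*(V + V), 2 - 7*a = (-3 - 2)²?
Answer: -4009/230160 ≈ -0.017418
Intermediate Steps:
a = -23/7 (a = 2/7 - (-3 - 2)²/7 = 2/7 - ⅐*(-5)² = 2/7 - ⅐*25 = 2/7 - 25/7 = -23/7 ≈ -3.2857)
Z(y, V) = -4*V*y (Z(y, V) = (y - 3*y)*(2*V) = (-2*y)*(2*V) = -4*V*y)
C(Z(-9, 16), a)/(-32880) = (-4*16*(-9) - 23/7)/(-32880) = (576 - 23/7)*(-1/32880) = (4009/7)*(-1/32880) = -4009/230160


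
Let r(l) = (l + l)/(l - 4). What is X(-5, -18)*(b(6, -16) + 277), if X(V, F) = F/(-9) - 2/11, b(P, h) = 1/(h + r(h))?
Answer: 99695/198 ≈ 503.51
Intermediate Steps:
r(l) = 2*l/(-4 + l) (r(l) = (2*l)/(-4 + l) = 2*l/(-4 + l))
b(P, h) = 1/(h + 2*h/(-4 + h))
X(V, F) = -2/11 - F/9 (X(V, F) = F*(-⅑) - 2*1/11 = -F/9 - 2/11 = -2/11 - F/9)
X(-5, -18)*(b(6, -16) + 277) = (-2/11 - ⅑*(-18))*((-4 - 16)/((-16)*(-2 - 16)) + 277) = (-2/11 + 2)*(-1/16*(-20)/(-18) + 277) = 20*(-1/16*(-1/18)*(-20) + 277)/11 = 20*(-5/72 + 277)/11 = (20/11)*(19939/72) = 99695/198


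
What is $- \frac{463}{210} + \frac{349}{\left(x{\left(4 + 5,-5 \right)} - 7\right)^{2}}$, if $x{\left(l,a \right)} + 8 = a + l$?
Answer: $\frac{17267}{25410} \approx 0.67954$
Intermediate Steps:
$x{\left(l,a \right)} = -8 + a + l$ ($x{\left(l,a \right)} = -8 + \left(a + l\right) = -8 + a + l$)
$- \frac{463}{210} + \frac{349}{\left(x{\left(4 + 5,-5 \right)} - 7\right)^{2}} = - \frac{463}{210} + \frac{349}{\left(\left(-8 - 5 + \left(4 + 5\right)\right) - 7\right)^{2}} = \left(-463\right) \frac{1}{210} + \frac{349}{\left(\left(-8 - 5 + 9\right) - 7\right)^{2}} = - \frac{463}{210} + \frac{349}{\left(-4 - 7\right)^{2}} = - \frac{463}{210} + \frac{349}{\left(-11\right)^{2}} = - \frac{463}{210} + \frac{349}{121} = \frac{17267}{25410}$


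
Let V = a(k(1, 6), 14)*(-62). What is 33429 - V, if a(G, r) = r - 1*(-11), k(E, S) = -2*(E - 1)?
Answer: 34979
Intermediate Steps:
k(E, S) = 2 - 2*E (k(E, S) = -2*(-1 + E) = 2 - 2*E)
a(G, r) = 11 + r (a(G, r) = r + 11 = 11 + r)
V = -1550 (V = (11 + 14)*(-62) = 25*(-62) = -1550)
33429 - V = 33429 - 1*(-1550) = 33429 + 1550 = 34979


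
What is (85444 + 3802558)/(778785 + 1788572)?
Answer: 228706/151021 ≈ 1.5144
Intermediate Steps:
(85444 + 3802558)/(778785 + 1788572) = 3888002/2567357 = 3888002*(1/2567357) = 228706/151021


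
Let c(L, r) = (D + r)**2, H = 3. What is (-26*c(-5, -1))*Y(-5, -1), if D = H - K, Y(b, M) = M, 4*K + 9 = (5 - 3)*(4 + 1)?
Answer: 637/8 ≈ 79.625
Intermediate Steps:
K = 1/4 (K = -9/4 + ((5 - 3)*(4 + 1))/4 = -9/4 + (2*5)/4 = -9/4 + (1/4)*10 = -9/4 + 5/2 = 1/4 ≈ 0.25000)
D = 11/4 (D = 3 - 1*1/4 = 3 - 1/4 = 11/4 ≈ 2.7500)
c(L, r) = (11/4 + r)**2
(-26*c(-5, -1))*Y(-5, -1) = -13*(11 + 4*(-1))**2/8*(-1) = -13*(11 - 4)**2/8*(-1) = -13*7**2/8*(-1) = -13*49/8*(-1) = -26*49/16*(-1) = -637/8*(-1) = 637/8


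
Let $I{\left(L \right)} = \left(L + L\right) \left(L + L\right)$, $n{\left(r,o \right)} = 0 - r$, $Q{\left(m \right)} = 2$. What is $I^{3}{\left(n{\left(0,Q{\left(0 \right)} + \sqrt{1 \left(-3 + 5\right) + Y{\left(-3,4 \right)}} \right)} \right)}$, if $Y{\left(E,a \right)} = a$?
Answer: $0$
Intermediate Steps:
$n{\left(r,o \right)} = - r$
$I{\left(L \right)} = 4 L^{2}$ ($I{\left(L \right)} = 2 L 2 L = 4 L^{2}$)
$I^{3}{\left(n{\left(0,Q{\left(0 \right)} + \sqrt{1 \left(-3 + 5\right) + Y{\left(-3,4 \right)}} \right)} \right)} = \left(4 \left(\left(-1\right) 0\right)^{2}\right)^{3} = \left(4 \cdot 0^{2}\right)^{3} = \left(4 \cdot 0\right)^{3} = 0^{3} = 0$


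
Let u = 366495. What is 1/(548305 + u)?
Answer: 1/914800 ≈ 1.0931e-6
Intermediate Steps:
1/(548305 + u) = 1/(548305 + 366495) = 1/914800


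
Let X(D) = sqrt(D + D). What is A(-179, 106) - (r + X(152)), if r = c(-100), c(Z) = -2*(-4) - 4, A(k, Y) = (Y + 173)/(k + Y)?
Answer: -571/73 - 4*sqrt(19) ≈ -25.258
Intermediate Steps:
A(k, Y) = (173 + Y)/(Y + k)
c(Z) = 4 (c(Z) = 8 - 4 = 4)
X(D) = sqrt(2)*sqrt(D) (X(D) = sqrt(2*D) = sqrt(2)*sqrt(D))
r = 4
A(-179, 106) - (r + X(152)) = (173 + 106)/(106 - 179) - (4 + sqrt(2)*sqrt(152)) = 279/(-73) - (4 + sqrt(2)*(2*sqrt(38))) = -1/73*279 - (4 + 4*sqrt(19)) = -279/73 + (-4 - 4*sqrt(19)) = -571/73 - 4*sqrt(19)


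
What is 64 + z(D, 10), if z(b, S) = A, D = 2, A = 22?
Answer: 86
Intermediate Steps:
z(b, S) = 22
64 + z(D, 10) = 64 + 22 = 86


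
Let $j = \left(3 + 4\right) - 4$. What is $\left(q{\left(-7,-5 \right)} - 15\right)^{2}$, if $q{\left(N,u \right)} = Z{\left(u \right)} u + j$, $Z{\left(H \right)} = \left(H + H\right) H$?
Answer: $68644$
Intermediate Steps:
$j = 3$ ($j = 7 - 4 = 3$)
$Z{\left(H \right)} = 2 H^{2}$ ($Z{\left(H \right)} = 2 H H = 2 H^{2}$)
$q{\left(N,u \right)} = 3 + 2 u^{3}$ ($q{\left(N,u \right)} = 2 u^{2} u + 3 = 2 u^{3} + 3 = 3 + 2 u^{3}$)
$\left(q{\left(-7,-5 \right)} - 15\right)^{2} = \left(\left(3 + 2 \left(-5\right)^{3}\right) - 15\right)^{2} = \left(\left(3 + 2 \left(-125\right)\right) - 15\right)^{2} = \left(\left(3 - 250\right) - 15\right)^{2} = \left(-247 - 15\right)^{2} = \left(-262\right)^{2} = 68644$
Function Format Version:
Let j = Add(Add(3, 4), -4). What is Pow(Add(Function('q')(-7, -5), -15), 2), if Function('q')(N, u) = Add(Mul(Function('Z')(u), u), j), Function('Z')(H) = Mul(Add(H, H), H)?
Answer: 68644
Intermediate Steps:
j = 3 (j = Add(7, -4) = 3)
Function('Z')(H) = Mul(2, Pow(H, 2)) (Function('Z')(H) = Mul(Mul(2, H), H) = Mul(2, Pow(H, 2)))
Function('q')(N, u) = Add(3, Mul(2, Pow(u, 3))) (Function('q')(N, u) = Add(Mul(Mul(2, Pow(u, 2)), u), 3) = Add(Mul(2, Pow(u, 3)), 3) = Add(3, Mul(2, Pow(u, 3))))
Pow(Add(Function('q')(-7, -5), -15), 2) = Pow(Add(Add(3, Mul(2, Pow(-5, 3))), -15), 2) = Pow(Add(Add(3, Mul(2, -125)), -15), 2) = Pow(Add(Add(3, -250), -15), 2) = Pow(Add(-247, -15), 2) = Pow(-262, 2) = 68644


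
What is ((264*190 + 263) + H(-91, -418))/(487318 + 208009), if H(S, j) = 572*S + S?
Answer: -1720/695327 ≈ -0.0024737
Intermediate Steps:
H(S, j) = 573*S
((264*190 + 263) + H(-91, -418))/(487318 + 208009) = ((264*190 + 263) + 573*(-91))/(487318 + 208009) = ((50160 + 263) - 52143)/695327 = (50423 - 52143)*(1/695327) = -1720*1/695327 = -1720/695327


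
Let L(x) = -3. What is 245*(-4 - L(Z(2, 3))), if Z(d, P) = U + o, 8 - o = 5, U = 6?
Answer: -245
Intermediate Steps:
o = 3 (o = 8 - 1*5 = 8 - 5 = 3)
Z(d, P) = 9 (Z(d, P) = 6 + 3 = 9)
245*(-4 - L(Z(2, 3))) = 245*(-4 - 1*(-3)) = 245*(-4 + 3) = 245*(-1) = -245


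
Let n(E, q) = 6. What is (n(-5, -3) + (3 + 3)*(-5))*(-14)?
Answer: 336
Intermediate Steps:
(n(-5, -3) + (3 + 3)*(-5))*(-14) = (6 + (3 + 3)*(-5))*(-14) = (6 + 6*(-5))*(-14) = (6 - 30)*(-14) = -24*(-14) = 336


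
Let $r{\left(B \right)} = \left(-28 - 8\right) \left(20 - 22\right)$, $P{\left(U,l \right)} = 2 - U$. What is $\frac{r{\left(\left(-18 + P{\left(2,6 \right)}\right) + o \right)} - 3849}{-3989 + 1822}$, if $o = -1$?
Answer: $\frac{3777}{2167} \approx 1.743$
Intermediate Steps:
$r{\left(B \right)} = 72$ ($r{\left(B \right)} = \left(-36\right) \left(-2\right) = 72$)
$\frac{r{\left(\left(-18 + P{\left(2,6 \right)}\right) + o \right)} - 3849}{-3989 + 1822} = \frac{72 - 3849}{-3989 + 1822} = - \frac{3777}{-2167} = \left(-3777\right) \left(- \frac{1}{2167}\right) = \frac{3777}{2167}$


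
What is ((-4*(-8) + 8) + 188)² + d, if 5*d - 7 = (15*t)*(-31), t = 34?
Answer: 244117/5 ≈ 48823.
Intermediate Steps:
d = -15803/5 (d = 7/5 + ((15*34)*(-31))/5 = 7/5 + (510*(-31))/5 = 7/5 + (⅕)*(-15810) = 7/5 - 3162 = -15803/5 ≈ -3160.6)
((-4*(-8) + 8) + 188)² + d = ((-4*(-8) + 8) + 188)² - 15803/5 = ((32 + 8) + 188)² - 15803/5 = (40 + 188)² - 15803/5 = 228² - 15803/5 = 51984 - 15803/5 = 244117/5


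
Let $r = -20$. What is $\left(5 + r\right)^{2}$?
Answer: $225$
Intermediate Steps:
$\left(5 + r\right)^{2} = \left(5 - 20\right)^{2} = \left(-15\right)^{2} = 225$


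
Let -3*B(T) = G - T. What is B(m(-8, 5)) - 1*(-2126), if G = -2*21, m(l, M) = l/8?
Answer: 6419/3 ≈ 2139.7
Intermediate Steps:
m(l, M) = l/8 (m(l, M) = l*(1/8) = l/8)
G = -42
B(T) = 14 + T/3 (B(T) = -(-42 - T)/3 = 14 + T/3)
B(m(-8, 5)) - 1*(-2126) = (14 + ((1/8)*(-8))/3) - 1*(-2126) = (14 + (1/3)*(-1)) + 2126 = (14 - 1/3) + 2126 = 41/3 + 2126 = 6419/3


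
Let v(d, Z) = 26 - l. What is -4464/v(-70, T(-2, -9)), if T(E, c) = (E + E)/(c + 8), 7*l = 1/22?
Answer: -687456/4003 ≈ -171.74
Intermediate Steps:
l = 1/154 (l = (1/7)/22 = (1/7)*(1/22) = 1/154 ≈ 0.0064935)
T(E, c) = 2*E/(8 + c) (T(E, c) = (2*E)/(8 + c) = 2*E/(8 + c))
v(d, Z) = 4003/154 (v(d, Z) = 26 - 1*1/154 = 26 - 1/154 = 4003/154)
-4464/v(-70, T(-2, -9)) = -4464/4003/154 = -4464*154/4003 = -687456/4003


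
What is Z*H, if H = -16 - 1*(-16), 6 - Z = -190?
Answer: 0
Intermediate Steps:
Z = 196 (Z = 6 - 1*(-190) = 6 + 190 = 196)
H = 0 (H = -16 + 16 = 0)
Z*H = 196*0 = 0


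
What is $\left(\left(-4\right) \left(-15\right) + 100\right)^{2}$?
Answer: $25600$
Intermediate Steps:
$\left(\left(-4\right) \left(-15\right) + 100\right)^{2} = \left(60 + 100\right)^{2} = 160^{2} = 25600$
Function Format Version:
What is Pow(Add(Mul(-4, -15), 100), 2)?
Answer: 25600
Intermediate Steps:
Pow(Add(Mul(-4, -15), 100), 2) = Pow(Add(60, 100), 2) = Pow(160, 2) = 25600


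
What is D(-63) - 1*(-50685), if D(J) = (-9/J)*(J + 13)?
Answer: 354745/7 ≈ 50678.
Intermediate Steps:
D(J) = -9*(13 + J)/J (D(J) = (-9/J)*(13 + J) = -9*(13 + J)/J)
D(-63) - 1*(-50685) = (-9 - 117/(-63)) - 1*(-50685) = (-9 - 117*(-1/63)) + 50685 = (-9 + 13/7) + 50685 = -50/7 + 50685 = 354745/7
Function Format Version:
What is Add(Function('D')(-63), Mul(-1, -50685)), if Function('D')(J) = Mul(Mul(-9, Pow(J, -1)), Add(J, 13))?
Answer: Rational(354745, 7) ≈ 50678.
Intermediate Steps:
Function('D')(J) = Mul(-9, Pow(J, -1), Add(13, J)) (Function('D')(J) = Mul(Mul(-9, Pow(J, -1)), Add(13, J)) = Mul(-9, Pow(J, -1), Add(13, J)))
Add(Function('D')(-63), Mul(-1, -50685)) = Add(Add(-9, Mul(-117, Pow(-63, -1))), Mul(-1, -50685)) = Add(Add(-9, Mul(-117, Rational(-1, 63))), 50685) = Add(Add(-9, Rational(13, 7)), 50685) = Add(Rational(-50, 7), 50685) = Rational(354745, 7)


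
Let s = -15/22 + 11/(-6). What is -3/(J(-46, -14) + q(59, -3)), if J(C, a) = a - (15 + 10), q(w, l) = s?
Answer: 99/1370 ≈ 0.072263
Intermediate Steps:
s = -83/33 (s = -15*1/22 + 11*(-⅙) = -15/22 - 11/6 = -83/33 ≈ -2.5152)
q(w, l) = -83/33
J(C, a) = -25 + a (J(C, a) = a - 1*25 = a - 25 = -25 + a)
-3/(J(-46, -14) + q(59, -3)) = -3/((-25 - 14) - 83/33) = -3/(-39 - 83/33) = -3/(-1370/33) = -3*(-33/1370) = 99/1370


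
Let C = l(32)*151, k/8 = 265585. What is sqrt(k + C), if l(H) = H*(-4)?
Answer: 1026*sqrt(2) ≈ 1451.0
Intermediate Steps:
l(H) = -4*H
k = 2124680 (k = 8*265585 = 2124680)
C = -19328 (C = -4*32*151 = -128*151 = -19328)
sqrt(k + C) = sqrt(2124680 - 19328) = sqrt(2105352) = 1026*sqrt(2)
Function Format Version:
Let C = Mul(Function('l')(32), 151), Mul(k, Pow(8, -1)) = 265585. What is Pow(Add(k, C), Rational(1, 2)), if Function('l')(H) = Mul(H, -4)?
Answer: Mul(1026, Pow(2, Rational(1, 2))) ≈ 1451.0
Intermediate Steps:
Function('l')(H) = Mul(-4, H)
k = 2124680 (k = Mul(8, 265585) = 2124680)
C = -19328 (C = Mul(Mul(-4, 32), 151) = Mul(-128, 151) = -19328)
Pow(Add(k, C), Rational(1, 2)) = Pow(Add(2124680, -19328), Rational(1, 2)) = Pow(2105352, Rational(1, 2)) = Mul(1026, Pow(2, Rational(1, 2)))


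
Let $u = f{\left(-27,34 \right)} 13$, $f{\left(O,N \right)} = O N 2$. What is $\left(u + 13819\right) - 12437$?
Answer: $-22486$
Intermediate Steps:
$f{\left(O,N \right)} = 2 N O$ ($f{\left(O,N \right)} = N O 2 = 2 N O$)
$u = -23868$ ($u = 2 \cdot 34 \left(-27\right) 13 = \left(-1836\right) 13 = -23868$)
$\left(u + 13819\right) - 12437 = \left(-23868 + 13819\right) - 12437 = -10049 - 12437 = -22486$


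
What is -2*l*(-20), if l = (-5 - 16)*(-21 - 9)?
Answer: 25200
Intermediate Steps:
l = 630 (l = -21*(-30) = 630)
-2*l*(-20) = -2*630*(-20) = -1260*(-20) = 25200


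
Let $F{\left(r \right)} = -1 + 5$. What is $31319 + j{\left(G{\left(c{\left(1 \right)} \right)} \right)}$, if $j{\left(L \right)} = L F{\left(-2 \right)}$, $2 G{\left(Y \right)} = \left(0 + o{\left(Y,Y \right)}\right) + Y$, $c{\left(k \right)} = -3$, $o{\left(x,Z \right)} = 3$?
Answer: $31319$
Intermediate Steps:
$F{\left(r \right)} = 4$
$G{\left(Y \right)} = \frac{3}{2} + \frac{Y}{2}$ ($G{\left(Y \right)} = \frac{\left(0 + 3\right) + Y}{2} = \frac{3 + Y}{2} = \frac{3}{2} + \frac{Y}{2}$)
$j{\left(L \right)} = 4 L$ ($j{\left(L \right)} = L 4 = 4 L$)
$31319 + j{\left(G{\left(c{\left(1 \right)} \right)} \right)} = 31319 + 4 \left(\frac{3}{2} + \frac{1}{2} \left(-3\right)\right) = 31319 + 4 \left(\frac{3}{2} - \frac{3}{2}\right) = 31319 + 4 \cdot 0 = 31319 + 0 = 31319$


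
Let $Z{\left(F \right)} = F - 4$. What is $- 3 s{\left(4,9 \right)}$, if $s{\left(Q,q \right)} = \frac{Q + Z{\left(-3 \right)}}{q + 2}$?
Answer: $\frac{9}{11} \approx 0.81818$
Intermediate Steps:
$Z{\left(F \right)} = -4 + F$
$s{\left(Q,q \right)} = \frac{-7 + Q}{2 + q}$ ($s{\left(Q,q \right)} = \frac{Q - 7}{q + 2} = \frac{Q - 7}{2 + q} = \frac{-7 + Q}{2 + q}$)
$- 3 s{\left(4,9 \right)} = - 3 \frac{-7 + 4}{2 + 9} = - 3 \cdot \frac{1}{11} \left(-3\right) = \left(-3\right) \left(- \frac{3}{11}\right) = \frac{9}{11}$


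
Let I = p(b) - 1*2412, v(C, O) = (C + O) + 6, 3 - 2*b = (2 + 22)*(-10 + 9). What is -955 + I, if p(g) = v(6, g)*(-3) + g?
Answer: -3430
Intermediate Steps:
b = 27/2 (b = 3/2 - (2 + 22)*(-10 + 9)/2 = 3/2 - 12*(-1) = 3/2 - ½*(-24) = 3/2 + 12 = 27/2 ≈ 13.500)
v(C, O) = 6 + C + O
p(g) = -36 - 2*g (p(g) = (6 + 6 + g)*(-3) + g = (12 + g)*(-3) + g = (-36 - 3*g) + g = -36 - 2*g)
I = -2475 (I = (-36 - 2*27/2) - 1*2412 = (-36 - 27) - 2412 = -63 - 2412 = -2475)
-955 + I = -955 - 2475 = -3430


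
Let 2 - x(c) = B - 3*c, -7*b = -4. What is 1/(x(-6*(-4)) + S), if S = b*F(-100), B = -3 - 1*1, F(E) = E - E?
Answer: 1/78 ≈ 0.012821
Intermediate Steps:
b = 4/7 (b = -⅐*(-4) = 4/7 ≈ 0.57143)
F(E) = 0
B = -4 (B = -3 - 1 = -4)
S = 0 (S = (4/7)*0 = 0)
x(c) = 6 + 3*c (x(c) = 2 - (-4 - 3*c) = 2 + (4 + 3*c) = 6 + 3*c)
1/(x(-6*(-4)) + S) = 1/((6 + 3*(-6*(-4))) + 0) = 1/((6 + 3*24) + 0) = 1/((6 + 72) + 0) = 1/(78 + 0) = 1/78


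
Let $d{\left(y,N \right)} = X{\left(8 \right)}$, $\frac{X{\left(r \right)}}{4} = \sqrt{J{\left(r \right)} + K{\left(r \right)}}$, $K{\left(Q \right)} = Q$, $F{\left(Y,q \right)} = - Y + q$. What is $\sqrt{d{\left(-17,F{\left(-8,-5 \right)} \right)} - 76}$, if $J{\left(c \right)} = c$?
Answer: $2 i \sqrt{15} \approx 7.746 i$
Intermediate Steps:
$F{\left(Y,q \right)} = q - Y$
$X{\left(r \right)} = 4 \sqrt{2} \sqrt{r}$ ($X{\left(r \right)} = 4 \sqrt{r + r} = 4 \sqrt{2 r} = 4 \sqrt{2} \sqrt{r}$)
$d{\left(y,N \right)} = 16$ ($d{\left(y,N \right)} = 4 \sqrt{2} \sqrt{8} = 4 \sqrt{2} \cdot 2 \sqrt{2} = 16$)
$\sqrt{d{\left(-17,F{\left(-8,-5 \right)} \right)} - 76} = \sqrt{16 - 76} = \sqrt{-60} = 2 i \sqrt{15}$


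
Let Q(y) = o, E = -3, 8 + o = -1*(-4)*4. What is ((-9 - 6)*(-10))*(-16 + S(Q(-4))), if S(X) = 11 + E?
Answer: -1200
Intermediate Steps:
o = 8 (o = -8 - 1*(-4)*4 = -8 + 4*4 = -8 + 16 = 8)
Q(y) = 8
S(X) = 8 (S(X) = 11 - 3 = 8)
((-9 - 6)*(-10))*(-16 + S(Q(-4))) = ((-9 - 6)*(-10))*(-16 + 8) = -15*(-10)*(-8) = 150*(-8) = -1200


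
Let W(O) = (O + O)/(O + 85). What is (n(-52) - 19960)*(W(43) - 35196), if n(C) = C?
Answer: 11269262503/16 ≈ 7.0433e+8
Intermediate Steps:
W(O) = 2*O/(85 + O) (W(O) = (2*O)/(85 + O) = 2*O/(85 + O))
(n(-52) - 19960)*(W(43) - 35196) = (-52 - 19960)*(2*43/(85 + 43) - 35196) = -20012*(2*43/128 - 35196) = -20012*(2*43*(1/128) - 35196) = -20012*(43/64 - 35196) = -20012*(-2252501/64) = 11269262503/16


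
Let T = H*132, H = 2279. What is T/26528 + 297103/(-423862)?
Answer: 14953501169/1405526392 ≈ 10.639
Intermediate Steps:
T = 300828 (T = 2279*132 = 300828)
T/26528 + 297103/(-423862) = 300828/26528 + 297103/(-423862) = 300828*(1/26528) + 297103*(-1/423862) = 75207/6632 - 297103/423862 = 14953501169/1405526392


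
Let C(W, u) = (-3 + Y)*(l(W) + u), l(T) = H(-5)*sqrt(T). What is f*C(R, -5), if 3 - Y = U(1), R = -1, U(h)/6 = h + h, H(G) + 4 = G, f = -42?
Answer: -2520 - 4536*I ≈ -2520.0 - 4536.0*I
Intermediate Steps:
H(G) = -4 + G
U(h) = 12*h (U(h) = 6*(h + h) = 6*(2*h) = 12*h)
l(T) = -9*sqrt(T) (l(T) = (-4 - 5)*sqrt(T) = -9*sqrt(T))
Y = -9 (Y = 3 - 12 = -9)
C(W, u) = -12*u + 108*sqrt(W) (C(W, u) = (-3 - 9)*(-9*sqrt(W) + u) = -12*(u - 9*sqrt(W)) = -12*u + 108*sqrt(W))
f*C(R, -5) = -42*(-12*(-5) + 108*sqrt(-1)) = -42*(60 + 108*I) = -2520 - 4536*I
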